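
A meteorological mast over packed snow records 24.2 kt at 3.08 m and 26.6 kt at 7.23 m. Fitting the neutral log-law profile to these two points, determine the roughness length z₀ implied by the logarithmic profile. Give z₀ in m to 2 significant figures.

z₀ ≈ 0.00056 m

Log law: V(z) ∝ ln(z/z₀). With r = V₁/V₂ = 24.2/26.6 = 0.90977,
r · ln(z₂/z₀) = ln(z₁/z₀) ⇒ ln z₀ = (ln z₁ − r·ln z₂)/(1 − r)
ln z₀ = (1.12493 − 0.90977×1.97824) / 0.09023 = -7.4793
z₀ = exp(-7.4793) = 0.0005647 m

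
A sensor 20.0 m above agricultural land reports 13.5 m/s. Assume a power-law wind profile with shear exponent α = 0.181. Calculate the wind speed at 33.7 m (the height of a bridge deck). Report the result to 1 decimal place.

14.8 m/s

Power-law profile: V₂ = V₁ · (z₂/z₁)^α
V₂ = 13.5 × (33.7/20.0)^0.181 = 13.5 × (1.6850)^0.181
    = 13.5 × 1.0990 = 14.8371 m/s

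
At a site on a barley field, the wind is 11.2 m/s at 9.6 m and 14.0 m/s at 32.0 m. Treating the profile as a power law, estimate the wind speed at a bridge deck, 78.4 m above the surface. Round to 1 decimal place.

First find α: α = ln(V₂/V₁)/ln(z₂/z₁) = ln(14.0/11.2)/ln(32.0/9.6) = 0.22314/1.20397 = 0.1853
Extrapolate from 32.0 m to 78.4 m: V₃ = 14.0 × (78.4/32.0)^0.1853 = 14.0 × 1.1807 = 16.5294 m/s

16.5 m/s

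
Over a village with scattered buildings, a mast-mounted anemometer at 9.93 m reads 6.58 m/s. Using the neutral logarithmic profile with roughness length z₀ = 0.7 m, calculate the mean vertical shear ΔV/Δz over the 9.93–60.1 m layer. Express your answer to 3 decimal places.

Log law: V₂ = V₁ · ln(z₂/z₀)/ln(z₁/z₀) = 6.58 × 4.4527/2.6522 = 11.0468 m/s
ΔV/Δz = (11.0468 − 6.58)/(60.1 − 9.93) = 4.4668/50.1700 = 0.08903 m/s/m

0.089 m/s/m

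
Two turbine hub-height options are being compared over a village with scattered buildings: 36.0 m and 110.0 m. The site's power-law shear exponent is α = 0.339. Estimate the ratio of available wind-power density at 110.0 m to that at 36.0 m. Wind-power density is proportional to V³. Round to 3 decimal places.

3.114

Speed ratio: V_B/V_A = (z_B/z_A)^α = (110.0/36.0)^0.339 = (3.0556)^0.339 = 1.46031
Power-density ratio: P_B/P_A = (V_B/V_A)³ = (1.46031)³ = 3.11413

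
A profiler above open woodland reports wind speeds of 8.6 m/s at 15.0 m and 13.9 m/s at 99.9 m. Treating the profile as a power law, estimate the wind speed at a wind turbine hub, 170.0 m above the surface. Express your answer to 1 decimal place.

First find α: α = ln(V₂/V₁)/ln(z₂/z₁) = ln(13.9/8.6)/ln(99.9/15.0) = 0.48013/1.89612 = 0.2532
Extrapolate from 99.9 m to 170.0 m: V₃ = 13.9 × (170.0/99.9)^0.2532 = 13.9 × 1.1441 = 15.9030 m/s

15.9 m/s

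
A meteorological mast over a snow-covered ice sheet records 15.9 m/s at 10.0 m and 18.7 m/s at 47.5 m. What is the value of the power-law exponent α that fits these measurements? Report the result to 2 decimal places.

Power law: V₂/V₁ = (z₂/z₁)^α ⇒ α = ln(V₂/V₁) / ln(z₂/z₁)
α = ln(18.7/15.9) / ln(47.5/10.0) = ln(1.1761) / ln(4.7500)
  = 0.16220 / 1.55814 = 0.10410

α ≈ 0.10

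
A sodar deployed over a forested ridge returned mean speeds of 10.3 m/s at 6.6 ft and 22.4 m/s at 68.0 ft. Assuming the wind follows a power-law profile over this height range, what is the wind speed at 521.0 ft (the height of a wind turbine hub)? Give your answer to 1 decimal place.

First find α: α = ln(V₂/V₁)/ln(z₂/z₁) = ln(22.4/10.3)/ln(68.0/6.6) = 0.77692/2.33244 = 0.3331
Extrapolate from 68.0 ft to 521.0 ft: V₃ = 22.4 × (521.0/68.0)^0.3331 = 22.4 × 1.9704 = 44.1378 m/s

44.1 m/s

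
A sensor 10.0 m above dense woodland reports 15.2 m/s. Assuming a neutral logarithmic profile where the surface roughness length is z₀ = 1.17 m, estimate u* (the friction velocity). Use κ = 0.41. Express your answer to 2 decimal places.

u* ≈ 2.90 m/s

Log law: V(z) = (u*/κ) · ln(z/z₀) ⇒ u* = κ · V / ln(z/z₀)
u* = 0.41 × 15.2 / ln(10.0/1.17) = 0.41 × 15.2 / 2.1456
   = 6.2320 / 2.1456 = 2.9046 m/s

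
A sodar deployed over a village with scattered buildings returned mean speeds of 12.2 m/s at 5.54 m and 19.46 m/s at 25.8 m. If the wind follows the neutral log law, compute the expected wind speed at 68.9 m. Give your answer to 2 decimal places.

24.10 m/s

Log law: V ∝ ln(z/z₀). From the pair, with r = V₁/V₂ = 0.62693,
ln z₀ = (ln z₁ − r·ln z₂)/(1 − r) = (1.7120 − 0.62693×3.2504)/0.37307 = -0.8732 → z₀ = 0.4176 m
V₃ = V₁ · ln(z₃/z₀)/ln(z₁/z₀) = 12.2 × 5.1058/2.5852 = 24.0956 m/s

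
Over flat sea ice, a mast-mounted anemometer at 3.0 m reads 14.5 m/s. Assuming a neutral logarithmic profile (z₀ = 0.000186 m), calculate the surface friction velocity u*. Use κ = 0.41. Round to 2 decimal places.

u* ≈ 0.61 m/s

Log law: V(z) = (u*/κ) · ln(z/z₀) ⇒ u* = κ · V / ln(z/z₀)
u* = 0.41 × 14.5 / ln(3.0/0.000186) = 0.41 × 14.5 / 9.6884
   = 5.9450 / 9.6884 = 0.6136 m/s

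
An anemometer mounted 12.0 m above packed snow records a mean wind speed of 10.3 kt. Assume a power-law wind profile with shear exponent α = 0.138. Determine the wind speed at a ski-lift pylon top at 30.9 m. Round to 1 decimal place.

Power-law profile: V₂ = V₁ · (z₂/z₁)^α
V₂ = 10.3 × (30.9/12.0)^0.138 = 10.3 × (2.5750)^0.138
    = 10.3 × 1.1394 = 11.7361 kt

11.7 kt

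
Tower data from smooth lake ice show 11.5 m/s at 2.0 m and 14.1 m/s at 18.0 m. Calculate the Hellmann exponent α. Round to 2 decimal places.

Power law: V₂/V₁ = (z₂/z₁)^α ⇒ α = ln(V₂/V₁) / ln(z₂/z₁)
α = ln(14.1/11.5) / ln(18.0/2.0) = ln(1.2261) / ln(9.0000)
  = 0.20383 / 2.19722 = 0.09277

α ≈ 0.09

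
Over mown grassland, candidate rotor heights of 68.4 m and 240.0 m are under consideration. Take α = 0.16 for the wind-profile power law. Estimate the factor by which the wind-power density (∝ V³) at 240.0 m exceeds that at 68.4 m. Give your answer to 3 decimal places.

1.827

Speed ratio: V_B/V_A = (z_B/z_A)^α = (240.0/68.4)^0.16 = (3.5088)^0.16 = 1.22243
Power-density ratio: P_B/P_A = (V_B/V_A)³ = (1.22243)³ = 1.82673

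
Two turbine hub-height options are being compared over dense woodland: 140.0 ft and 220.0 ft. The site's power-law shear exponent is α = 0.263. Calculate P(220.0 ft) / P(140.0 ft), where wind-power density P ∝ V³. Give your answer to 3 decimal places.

Speed ratio: V_B/V_A = (z_B/z_A)^α = (220.0/140.0)^0.263 = (1.5714)^0.263 = 1.12623
Power-density ratio: P_B/P_A = (V_B/V_A)³ = (1.12623)³ = 1.42849

1.428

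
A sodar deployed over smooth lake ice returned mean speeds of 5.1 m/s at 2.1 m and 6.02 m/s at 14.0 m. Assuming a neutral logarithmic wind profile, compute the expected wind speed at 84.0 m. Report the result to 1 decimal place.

Log law: V ∝ ln(z/z₀). From the pair, with r = V₁/V₂ = 0.84718,
ln z₀ = (ln z₁ − r·ln z₂)/(1 − r) = (0.7419 − 0.84718×2.6391)/0.15282 = -9.7747 → z₀ = 0.00005687 m
V₃ = V₁ · ln(z₃/z₀)/ln(z₁/z₀) = 5.1 × 14.2055/10.5166 = 6.8889 m/s

6.9 m/s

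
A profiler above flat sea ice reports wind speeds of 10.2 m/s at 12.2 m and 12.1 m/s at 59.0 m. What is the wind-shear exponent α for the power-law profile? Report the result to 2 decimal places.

α ≈ 0.11

Power law: V₂/V₁ = (z₂/z₁)^α ⇒ α = ln(V₂/V₁) / ln(z₂/z₁)
α = ln(12.1/10.2) / ln(59.0/12.2) = ln(1.1863) / ln(4.8361)
  = 0.17082 / 1.57610 = 0.10838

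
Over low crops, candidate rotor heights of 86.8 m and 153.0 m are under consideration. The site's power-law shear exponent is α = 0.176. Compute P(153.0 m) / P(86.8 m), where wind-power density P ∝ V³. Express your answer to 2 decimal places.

1.35

Speed ratio: V_B/V_A = (z_B/z_A)^α = (153.0/86.8)^0.176 = (1.7627)^0.176 = 1.10491
Power-density ratio: P_B/P_A = (V_B/V_A)³ = (1.10491)³ = 1.34890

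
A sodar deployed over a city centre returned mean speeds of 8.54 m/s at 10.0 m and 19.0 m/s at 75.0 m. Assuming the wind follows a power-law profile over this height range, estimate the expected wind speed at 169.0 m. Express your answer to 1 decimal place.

26.2 m/s

First find α: α = ln(V₂/V₁)/ln(z₂/z₁) = ln(19.0/8.54)/ln(75.0/10.0) = 0.79968/2.01490 = 0.3969
Extrapolate from 75.0 m to 169.0 m: V₃ = 19.0 × (169.0/75.0)^0.3969 = 19.0 × 1.3805 = 26.2291 m/s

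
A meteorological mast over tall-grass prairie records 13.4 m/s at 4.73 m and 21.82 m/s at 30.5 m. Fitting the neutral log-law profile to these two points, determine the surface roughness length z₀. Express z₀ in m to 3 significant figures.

z₀ ≈ 0.244 m

Log law: V(z) ∝ ln(z/z₀). With r = V₁/V₂ = 13.4/21.82 = 0.61412,
r · ln(z₂/z₀) = ln(z₁/z₀) ⇒ ln z₀ = (ln z₁ − r·ln z₂)/(1 − r)
ln z₀ = (1.55393 − 0.61412×3.41773) / 0.38588 = -1.4122
z₀ = exp(-1.4122) = 0.2436 m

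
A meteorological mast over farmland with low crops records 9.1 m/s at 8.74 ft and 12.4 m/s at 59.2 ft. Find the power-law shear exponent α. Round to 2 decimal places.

Power law: V₂/V₁ = (z₂/z₁)^α ⇒ α = ln(V₂/V₁) / ln(z₂/z₁)
α = ln(12.4/9.1) / ln(59.2/8.74) = ln(1.3626) / ln(6.7735)
  = 0.30942 / 1.91301 = 0.16175

α ≈ 0.16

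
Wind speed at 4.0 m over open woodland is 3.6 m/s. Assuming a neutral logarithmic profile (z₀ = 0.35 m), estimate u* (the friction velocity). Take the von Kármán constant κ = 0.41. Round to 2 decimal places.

Log law: V(z) = (u*/κ) · ln(z/z₀) ⇒ u* = κ · V / ln(z/z₀)
u* = 0.41 × 3.6 / ln(4.0/0.35) = 0.41 × 3.6 / 2.4361
   = 1.4760 / 2.4361 = 0.6059 m/s

u* ≈ 0.61 m/s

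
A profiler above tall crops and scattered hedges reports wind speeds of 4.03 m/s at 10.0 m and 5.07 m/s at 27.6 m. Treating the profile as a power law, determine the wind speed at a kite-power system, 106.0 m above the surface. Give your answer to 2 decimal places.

6.87 m/s

First find α: α = ln(V₂/V₁)/ln(z₂/z₁) = ln(5.07/4.03)/ln(27.6/10.0) = 0.22957/1.01523 = 0.2261
Extrapolate from 27.6 m to 106.0 m: V₃ = 5.07 × (106.0/27.6)^0.2261 = 5.07 × 1.3557 = 6.8732 m/s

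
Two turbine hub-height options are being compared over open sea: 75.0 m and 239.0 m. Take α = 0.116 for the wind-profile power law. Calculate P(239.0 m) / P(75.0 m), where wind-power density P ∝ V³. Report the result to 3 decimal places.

1.497

Speed ratio: V_B/V_A = (z_B/z_A)^α = (239.0/75.0)^0.116 = (3.1867)^0.116 = 1.14390
Power-density ratio: P_B/P_A = (V_B/V_A)³ = (1.14390)³ = 1.49679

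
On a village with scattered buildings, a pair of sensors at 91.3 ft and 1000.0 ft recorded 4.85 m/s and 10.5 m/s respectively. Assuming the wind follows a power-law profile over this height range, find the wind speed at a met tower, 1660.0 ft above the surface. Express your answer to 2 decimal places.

12.37 m/s

First find α: α = ln(V₂/V₁)/ln(z₂/z₁) = ln(10.5/4.85)/ln(1000.0/91.3) = 0.77240/2.39360 = 0.3227
Extrapolate from 1000.0 ft to 1660.0 ft: V₃ = 10.5 × (1660.0/1000.0)^0.3227 = 10.5 × 1.1777 = 12.3656 m/s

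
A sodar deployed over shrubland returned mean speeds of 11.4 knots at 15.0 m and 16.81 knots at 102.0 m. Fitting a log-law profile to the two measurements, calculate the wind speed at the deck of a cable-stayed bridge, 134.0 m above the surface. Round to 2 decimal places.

Log law: V ∝ ln(z/z₀). From the pair, with r = V₁/V₂ = 0.67817,
ln z₀ = (ln z₁ − r·ln z₂)/(1 − r) = (2.7081 − 0.67817×4.6250)/0.32183 = -1.3313 → z₀ = 0.2641 m
V₃ = V₁ · ln(z₃/z₀)/ln(z₁/z₀) = 11.4 × 6.2291/4.0394 = 17.5801 knots

17.58 knots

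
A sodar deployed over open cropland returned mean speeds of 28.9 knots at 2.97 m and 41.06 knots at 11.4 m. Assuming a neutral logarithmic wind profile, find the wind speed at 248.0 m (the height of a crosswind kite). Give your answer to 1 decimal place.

Log law: V ∝ ln(z/z₀). From the pair, with r = V₁/V₂ = 0.70385,
ln z₀ = (ln z₁ − r·ln z₂)/(1 − r) = (1.0886 − 0.70385×2.4336)/0.29615 = -2.1081 → z₀ = 0.1215 m
V₃ = V₁ · ln(z₃/z₀)/ln(z₁/z₀) = 28.9 × 7.6216/3.1967 = 68.9032 knots

68.9 knots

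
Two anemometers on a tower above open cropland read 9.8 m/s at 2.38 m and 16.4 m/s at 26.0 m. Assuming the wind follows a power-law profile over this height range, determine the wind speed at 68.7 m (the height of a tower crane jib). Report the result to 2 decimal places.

20.22 m/s

First find α: α = ln(V₂/V₁)/ln(z₂/z₁) = ln(16.4/9.8)/ln(26.0/2.38) = 0.51490/2.39100 = 0.2153
Extrapolate from 26.0 m to 68.7 m: V₃ = 16.4 × (68.7/26.0)^0.2153 = 16.4 × 1.2327 = 20.2170 m/s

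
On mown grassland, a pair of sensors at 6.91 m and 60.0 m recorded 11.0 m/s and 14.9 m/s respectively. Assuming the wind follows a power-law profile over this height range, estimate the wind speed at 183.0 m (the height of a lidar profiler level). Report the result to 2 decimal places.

First find α: α = ln(V₂/V₁)/ln(z₂/z₁) = ln(14.9/11.0)/ln(60.0/6.91) = 0.30347/2.16137 = 0.1404
Extrapolate from 60.0 m to 183.0 m: V₃ = 14.9 × (183.0/60.0)^0.1404 = 14.9 × 1.1695 = 17.4254 m/s

17.43 m/s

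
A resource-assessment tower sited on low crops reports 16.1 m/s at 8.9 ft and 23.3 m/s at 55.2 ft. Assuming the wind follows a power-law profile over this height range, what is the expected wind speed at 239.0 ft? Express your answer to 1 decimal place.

First find α: α = ln(V₂/V₁)/ln(z₂/z₁) = ln(23.3/16.1)/ln(55.2/8.9) = 0.36963/1.82491 = 0.2025
Extrapolate from 55.2 ft to 239.0 ft: V₃ = 23.3 × (239.0/55.2)^0.2025 = 23.3 × 1.3456 = 31.3523 m/s

31.4 m/s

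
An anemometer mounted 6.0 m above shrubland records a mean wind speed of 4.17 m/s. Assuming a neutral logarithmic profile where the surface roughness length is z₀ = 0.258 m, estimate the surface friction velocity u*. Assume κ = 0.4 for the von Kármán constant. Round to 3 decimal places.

u* ≈ 0.530 m/s

Log law: V(z) = (u*/κ) · ln(z/z₀) ⇒ u* = κ · V / ln(z/z₀)
u* = 0.4 × 4.17 / ln(6.0/0.258) = 0.4 × 4.17 / 3.1466
   = 1.6680 / 3.1466 = 0.5301 m/s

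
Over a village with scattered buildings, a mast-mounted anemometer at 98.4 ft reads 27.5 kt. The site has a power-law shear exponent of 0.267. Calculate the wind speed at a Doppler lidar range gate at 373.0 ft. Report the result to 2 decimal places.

Power-law profile: V₂ = V₁ · (z₂/z₁)^α
V₂ = 27.5 × (373.0/98.4)^0.267 = 27.5 × (3.7907)^0.267
    = 27.5 × 1.4273 = 39.2509 kt

39.25 kt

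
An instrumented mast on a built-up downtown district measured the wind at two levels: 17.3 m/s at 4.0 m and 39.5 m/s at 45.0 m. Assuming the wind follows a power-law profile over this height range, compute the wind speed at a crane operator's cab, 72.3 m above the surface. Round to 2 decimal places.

46.43 m/s

First find α: α = ln(V₂/V₁)/ln(z₂/z₁) = ln(39.5/17.3)/ln(45.0/4.0) = 0.82559/2.42037 = 0.3411
Extrapolate from 45.0 m to 72.3 m: V₃ = 39.5 × (72.3/45.0)^0.3411 = 39.5 × 1.1756 = 46.4343 m/s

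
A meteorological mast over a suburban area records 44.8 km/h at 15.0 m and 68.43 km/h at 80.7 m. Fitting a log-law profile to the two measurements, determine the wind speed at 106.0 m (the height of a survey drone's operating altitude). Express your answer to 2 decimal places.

Log law: V ∝ ln(z/z₀). From the pair, with r = V₁/V₂ = 0.65468,
ln z₀ = (ln z₁ − r·ln z₂)/(1 − r) = (2.7081 − 0.65468×4.3907)/0.34532 = -0.4822 → z₀ = 0.6175 m
V₃ = V₁ · ln(z₃/z₀)/ln(z₁/z₀) = 44.8 × 5.1456/3.1902 = 72.2595 km/h

72.26 km/h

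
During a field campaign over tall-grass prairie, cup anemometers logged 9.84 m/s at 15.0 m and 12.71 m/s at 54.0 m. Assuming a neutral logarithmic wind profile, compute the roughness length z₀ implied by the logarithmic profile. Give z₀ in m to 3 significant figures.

z₀ ≈ 0.186 m

Log law: V(z) ∝ ln(z/z₀). With r = V₁/V₂ = 9.84/12.71 = 0.77419,
r · ln(z₂/z₀) = ln(z₁/z₀) ⇒ ln z₀ = (ln z₁ − r·ln z₂)/(1 − r)
ln z₀ = (2.70805 − 0.77419×3.98898) / 0.22581 = -1.6837
z₀ = exp(-1.6837) = 0.1857 m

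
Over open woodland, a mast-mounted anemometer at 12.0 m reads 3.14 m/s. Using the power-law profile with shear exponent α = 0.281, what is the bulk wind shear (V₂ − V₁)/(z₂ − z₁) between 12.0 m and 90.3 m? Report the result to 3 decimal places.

Power law: V₂ = V₁ · (z₂/z₁)^α = 3.14 × (7.5250)^0.281 = 5.5364 m/s
ΔV/Δz = (5.5364 − 3.14)/(90.3 − 12.0) = 2.3964/78.3000 = 0.03061 m/s/m

0.031 m/s/m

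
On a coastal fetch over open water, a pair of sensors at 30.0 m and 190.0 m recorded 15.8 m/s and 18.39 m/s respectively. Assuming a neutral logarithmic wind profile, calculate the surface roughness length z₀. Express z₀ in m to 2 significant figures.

z₀ ≈ 0.00039 m

Log law: V(z) ∝ ln(z/z₀). With r = V₁/V₂ = 15.8/18.39 = 0.85916,
r · ln(z₂/z₀) = ln(z₁/z₀) ⇒ ln z₀ = (ln z₁ − r·ln z₂)/(1 − r)
ln z₀ = (3.40120 − 0.85916×5.24702) / 0.14084 = -7.8591
z₀ = exp(-7.8591) = 0.0003862 m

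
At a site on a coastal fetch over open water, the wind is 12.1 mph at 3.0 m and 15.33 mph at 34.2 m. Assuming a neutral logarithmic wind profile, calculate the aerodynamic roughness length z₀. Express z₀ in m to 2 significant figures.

z₀ ≈ 0.00033 m

Log law: V(z) ∝ ln(z/z₀). With r = V₁/V₂ = 12.1/15.33 = 0.78930,
r · ln(z₂/z₀) = ln(z₁/z₀) ⇒ ln z₀ = (ln z₁ − r·ln z₂)/(1 − r)
ln z₀ = (1.09861 − 0.78930×3.53223) / 0.21070 = -8.0180
z₀ = exp(-8.0180) = 0.0003295 m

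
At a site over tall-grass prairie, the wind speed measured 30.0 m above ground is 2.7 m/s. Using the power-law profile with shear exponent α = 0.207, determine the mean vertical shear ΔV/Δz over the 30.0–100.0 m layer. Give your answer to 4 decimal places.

0.0109 m/s/m

Power law: V₂ = V₁ · (z₂/z₁)^α = 2.7 × (3.3333)^0.207 = 3.4642 m/s
ΔV/Δz = (3.4642 − 2.7)/(100.0 − 30.0) = 0.7642/70.0000 = 0.01092 m/s/m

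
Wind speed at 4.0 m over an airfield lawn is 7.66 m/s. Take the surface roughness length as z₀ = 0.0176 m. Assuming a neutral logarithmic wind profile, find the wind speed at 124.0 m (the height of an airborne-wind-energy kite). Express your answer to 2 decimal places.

Log law: V(z) ∝ ln(z/z₀), so V₂/V₁ = ln(z₂/z₀) / ln(z₁/z₀).
ln(124.0/0.0176) = 8.8601, ln(4.0/0.0176) = 5.4262
V₂ = 7.66 × 8.8601/5.4262 = 7.66 × 1.6329 = 12.5077 m/s

12.51 m/s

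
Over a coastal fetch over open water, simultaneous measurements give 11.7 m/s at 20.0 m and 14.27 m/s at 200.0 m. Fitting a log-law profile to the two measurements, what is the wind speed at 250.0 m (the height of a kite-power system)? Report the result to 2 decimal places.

Log law: V ∝ ln(z/z₀). From the pair, with r = V₁/V₂ = 0.81990,
ln z₀ = (ln z₁ − r·ln z₂)/(1 − r) = (2.9957 − 0.81990×5.2983)/0.18010 = -7.4869 → z₀ = 0.0005604 m
V₃ = V₁ · ln(z₃/z₀)/ln(z₁/z₀) = 11.7 × 13.0083/10.4826 = 14.5191 m/s

14.52 m/s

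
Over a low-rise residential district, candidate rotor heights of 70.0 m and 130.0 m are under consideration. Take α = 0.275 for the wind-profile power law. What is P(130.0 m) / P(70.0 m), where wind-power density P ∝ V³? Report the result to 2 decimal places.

1.67

Speed ratio: V_B/V_A = (z_B/z_A)^α = (130.0/70.0)^0.275 = (1.8571)^0.275 = 1.18558
Power-density ratio: P_B/P_A = (V_B/V_A)³ = (1.18558)³ = 1.66647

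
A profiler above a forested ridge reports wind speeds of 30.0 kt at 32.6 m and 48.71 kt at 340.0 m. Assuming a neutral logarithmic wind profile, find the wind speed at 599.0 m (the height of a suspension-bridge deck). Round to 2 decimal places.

Log law: V ∝ ln(z/z₀). From the pair, with r = V₁/V₂ = 0.61589,
ln z₀ = (ln z₁ − r·ln z₂)/(1 − r) = (3.4843 − 0.61589×5.8289)/0.38411 = -0.2751 → z₀ = 0.7595 m
V₃ = V₁ · ln(z₃/z₀)/ln(z₁/z₀) = 30.0 × 6.6704/3.7594 = 53.2292 kt

53.23 kt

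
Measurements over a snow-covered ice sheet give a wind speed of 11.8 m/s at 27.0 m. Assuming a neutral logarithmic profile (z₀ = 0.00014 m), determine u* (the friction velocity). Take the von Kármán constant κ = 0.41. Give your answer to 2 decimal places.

u* ≈ 0.40 m/s

Log law: V(z) = (u*/κ) · ln(z/z₀) ⇒ u* = κ · V / ln(z/z₀)
u* = 0.41 × 11.8 / ln(27.0/0.00014) = 0.41 × 11.8 / 12.1697
   = 4.8380 / 12.1697 = 0.3975 m/s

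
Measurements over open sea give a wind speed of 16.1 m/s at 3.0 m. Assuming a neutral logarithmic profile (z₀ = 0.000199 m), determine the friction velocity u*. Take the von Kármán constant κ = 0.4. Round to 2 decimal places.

Log law: V(z) = (u*/κ) · ln(z/z₀) ⇒ u* = κ · V / ln(z/z₀)
u* = 0.4 × 16.1 / ln(3.0/0.000199) = 0.4 × 16.1 / 9.6208
   = 6.4400 / 9.6208 = 0.6694 m/s

u* ≈ 0.67 m/s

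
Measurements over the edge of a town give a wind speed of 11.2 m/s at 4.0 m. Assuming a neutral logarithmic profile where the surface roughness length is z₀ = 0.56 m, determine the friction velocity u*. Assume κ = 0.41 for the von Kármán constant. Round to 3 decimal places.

Log law: V(z) = (u*/κ) · ln(z/z₀) ⇒ u* = κ · V / ln(z/z₀)
u* = 0.41 × 11.2 / ln(4.0/0.56) = 0.41 × 11.2 / 1.9661
   = 4.5920 / 1.9661 = 2.3356 m/s

u* ≈ 2.336 m/s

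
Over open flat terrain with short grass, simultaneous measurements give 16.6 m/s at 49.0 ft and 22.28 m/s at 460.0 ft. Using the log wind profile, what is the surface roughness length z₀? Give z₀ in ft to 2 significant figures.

z₀ ≈ 0.070 ft

Log law: V(z) ∝ ln(z/z₀). With r = V₁/V₂ = 16.6/22.28 = 0.74506,
r · ln(z₂/z₀) = ln(z₁/z₀) ⇒ ln z₀ = (ln z₁ − r·ln z₂)/(1 − r)
ln z₀ = (3.89182 − 0.74506×6.13123) / 0.25494 = -2.6529
z₀ = exp(-2.6529) = 0.07044 ft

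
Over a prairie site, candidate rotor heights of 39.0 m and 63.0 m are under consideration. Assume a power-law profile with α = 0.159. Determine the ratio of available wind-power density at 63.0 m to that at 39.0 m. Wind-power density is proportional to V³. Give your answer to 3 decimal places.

Speed ratio: V_B/V_A = (z_B/z_A)^α = (63.0/39.0)^0.159 = (1.6154)^0.159 = 1.07923
Power-density ratio: P_B/P_A = (V_B/V_A)³ = (1.07923)³ = 1.25704

1.257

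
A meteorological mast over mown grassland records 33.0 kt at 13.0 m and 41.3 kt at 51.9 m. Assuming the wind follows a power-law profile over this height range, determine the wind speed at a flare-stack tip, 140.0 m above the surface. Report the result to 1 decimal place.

First find α: α = ln(V₂/V₁)/ln(z₂/z₁) = ln(41.3/33.0)/ln(51.9/13.0) = 0.22435/1.38437 = 0.1621
Extrapolate from 51.9 m to 140.0 m: V₃ = 41.3 × (140.0/51.9)^0.1621 = 41.3 × 1.1745 = 48.5057 kt

48.5 kt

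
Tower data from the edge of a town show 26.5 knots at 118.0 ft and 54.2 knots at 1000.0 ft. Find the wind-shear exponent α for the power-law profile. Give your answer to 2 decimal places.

Power law: V₂/V₁ = (z₂/z₁)^α ⇒ α = ln(V₂/V₁) / ln(z₂/z₁)
α = ln(54.2/26.5) / ln(1000.0/118.0) = ln(2.0453) / ln(8.4746)
  = 0.71554 / 2.13707 = 0.33482

α ≈ 0.33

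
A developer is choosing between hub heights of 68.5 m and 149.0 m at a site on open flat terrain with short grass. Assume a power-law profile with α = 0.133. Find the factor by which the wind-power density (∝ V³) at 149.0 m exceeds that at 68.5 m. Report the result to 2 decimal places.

Speed ratio: V_B/V_A = (z_B/z_A)^α = (149.0/68.5)^0.133 = (2.1752)^0.133 = 1.10889
Power-density ratio: P_B/P_A = (V_B/V_A)³ = (1.10889)³ = 1.36352

1.36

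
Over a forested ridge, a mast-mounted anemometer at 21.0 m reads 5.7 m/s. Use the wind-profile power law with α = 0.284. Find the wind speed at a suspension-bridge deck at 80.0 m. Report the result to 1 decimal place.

Power-law profile: V₂ = V₁ · (z₂/z₁)^α
V₂ = 5.7 × (80.0/21.0)^0.284 = 5.7 × (3.8095)^0.284
    = 5.7 × 1.4621 = 8.3338 m/s

8.3 m/s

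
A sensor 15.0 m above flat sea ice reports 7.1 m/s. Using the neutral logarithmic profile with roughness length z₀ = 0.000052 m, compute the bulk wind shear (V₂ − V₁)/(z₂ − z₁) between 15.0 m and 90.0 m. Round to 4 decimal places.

0.0135 m/s/m

Log law: V₂ = V₁ · ln(z₂/z₀)/ln(z₁/z₀) = 7.1 × 14.3641/12.5723 = 8.1119 m/s
ΔV/Δz = (8.1119 − 7.1)/(90.0 − 15.0) = 1.0119/75.0000 = 0.01349 m/s/m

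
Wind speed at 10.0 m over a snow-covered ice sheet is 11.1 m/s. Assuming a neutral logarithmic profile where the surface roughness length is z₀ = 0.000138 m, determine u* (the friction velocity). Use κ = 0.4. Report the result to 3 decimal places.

Log law: V(z) = (u*/κ) · ln(z/z₀) ⇒ u* = κ · V / ln(z/z₀)
u* = 0.4 × 11.1 / ln(10.0/0.000138) = 0.4 × 11.1 / 11.1908
   = 4.4400 / 11.1908 = 0.3968 m/s

u* ≈ 0.397 m/s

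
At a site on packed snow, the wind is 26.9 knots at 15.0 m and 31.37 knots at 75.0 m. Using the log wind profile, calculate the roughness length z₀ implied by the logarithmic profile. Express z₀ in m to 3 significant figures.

z₀ ≈ 0.000933 m

Log law: V(z) ∝ ln(z/z₀). With r = V₁/V₂ = 26.9/31.37 = 0.85751,
r · ln(z₂/z₀) = ln(z₁/z₀) ⇒ ln z₀ = (ln z₁ − r·ln z₂)/(1 − r)
ln z₀ = (2.70805 − 0.85751×4.31749) / 0.14249 = -6.9774
z₀ = exp(-6.9774) = 0.0009327 m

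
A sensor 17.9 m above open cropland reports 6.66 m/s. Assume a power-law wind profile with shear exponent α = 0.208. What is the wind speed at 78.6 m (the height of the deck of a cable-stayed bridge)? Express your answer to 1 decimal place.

Power-law profile: V₂ = V₁ · (z₂/z₁)^α
V₂ = 6.66 × (78.6/17.9)^0.208 = 6.66 × (4.3911)^0.208
    = 6.66 × 1.3604 = 9.0600 m/s

9.1 m/s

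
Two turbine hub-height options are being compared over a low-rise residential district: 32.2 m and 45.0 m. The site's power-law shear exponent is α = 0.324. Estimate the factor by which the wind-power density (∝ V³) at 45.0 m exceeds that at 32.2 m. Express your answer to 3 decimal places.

Speed ratio: V_B/V_A = (z_B/z_A)^α = (45.0/32.2)^0.324 = (1.3975)^0.324 = 1.11454
Power-density ratio: P_B/P_A = (V_B/V_A)³ = (1.11454)³ = 1.38448

1.384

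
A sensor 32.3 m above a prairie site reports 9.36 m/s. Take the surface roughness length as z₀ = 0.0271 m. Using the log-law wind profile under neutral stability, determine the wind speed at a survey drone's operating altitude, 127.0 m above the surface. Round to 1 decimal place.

Log law: V(z) ∝ ln(z/z₀), so V₂/V₁ = ln(z₂/z₀) / ln(z₁/z₀).
ln(127.0/0.0271) = 8.4524, ln(32.3/0.0271) = 7.0833
V₂ = 9.36 × 8.4524/7.0833 = 9.36 × 1.1933 = 11.1692 m/s

11.2 m/s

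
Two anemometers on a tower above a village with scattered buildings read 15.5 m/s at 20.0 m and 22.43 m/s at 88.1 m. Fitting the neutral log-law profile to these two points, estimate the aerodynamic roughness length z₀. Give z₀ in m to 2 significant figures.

Log law: V(z) ∝ ln(z/z₀). With r = V₁/V₂ = 15.5/22.43 = 0.69104,
r · ln(z₂/z₀) = ln(z₁/z₀) ⇒ ln z₀ = (ln z₁ − r·ln z₂)/(1 − r)
ln z₀ = (2.99573 − 0.69104×4.47847) / 0.30896 = -0.3206
z₀ = exp(-0.3206) = 0.7257 m

z₀ ≈ 0.73 m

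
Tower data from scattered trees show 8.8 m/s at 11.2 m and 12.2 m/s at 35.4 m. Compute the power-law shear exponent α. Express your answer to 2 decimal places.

α ≈ 0.28

Power law: V₂/V₁ = (z₂/z₁)^α ⇒ α = ln(V₂/V₁) / ln(z₂/z₁)
α = ln(12.2/8.8) / ln(35.4/11.2) = ln(1.3864) / ln(3.1607)
  = 0.32668 / 1.15080 = 0.28388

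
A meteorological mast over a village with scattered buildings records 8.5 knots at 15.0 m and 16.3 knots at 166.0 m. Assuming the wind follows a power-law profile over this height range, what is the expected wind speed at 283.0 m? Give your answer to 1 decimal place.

First find α: α = ln(V₂/V₁)/ln(z₂/z₁) = ln(16.3/8.5)/ln(166.0/15.0) = 0.65110/2.40394 = 0.2708
Extrapolate from 166.0 m to 283.0 m: V₃ = 16.3 × (283.0/166.0)^0.2708 = 16.3 × 1.1554 = 18.8338 knots

18.8 knots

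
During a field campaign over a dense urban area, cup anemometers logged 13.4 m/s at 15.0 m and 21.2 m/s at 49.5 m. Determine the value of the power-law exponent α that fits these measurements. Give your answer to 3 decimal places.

Power law: V₂/V₁ = (z₂/z₁)^α ⇒ α = ln(V₂/V₁) / ln(z₂/z₁)
α = ln(21.2/13.4) / ln(49.5/15.0) = ln(1.5821) / ln(3.3000)
  = 0.45875 / 1.19392 = 0.38423

α ≈ 0.384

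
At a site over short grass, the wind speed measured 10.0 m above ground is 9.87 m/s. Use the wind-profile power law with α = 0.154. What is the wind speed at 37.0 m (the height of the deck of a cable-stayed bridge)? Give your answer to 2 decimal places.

12.07 m/s

Power-law profile: V₂ = V₁ · (z₂/z₁)^α
V₂ = 9.87 × (37.0/10.0)^0.154 = 9.87 × (3.7000)^0.154
    = 9.87 × 1.2232 = 12.0731 m/s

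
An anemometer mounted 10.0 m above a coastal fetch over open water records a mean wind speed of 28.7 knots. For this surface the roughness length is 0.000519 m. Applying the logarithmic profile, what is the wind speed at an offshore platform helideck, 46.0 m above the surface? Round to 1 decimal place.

33.1 knots

Log law: V(z) ∝ ln(z/z₀), so V₂/V₁ = ln(z₂/z₀) / ln(z₁/z₀).
ln(46.0/0.000519) = 11.3922, ln(10.0/0.000519) = 9.8662
V₂ = 28.7 × 11.3922/9.8662 = 28.7 × 1.1547 = 33.1392 knots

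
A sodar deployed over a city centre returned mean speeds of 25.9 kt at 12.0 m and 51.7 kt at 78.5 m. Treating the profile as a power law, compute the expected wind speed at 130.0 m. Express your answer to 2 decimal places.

62.25 kt

First find α: α = ln(V₂/V₁)/ln(z₂/z₁) = ln(51.7/25.9)/ln(78.5/12.0) = 0.69121/1.87819 = 0.3680
Extrapolate from 78.5 m to 130.0 m: V₃ = 51.7 × (130.0/78.5)^0.3680 = 51.7 × 1.2040 = 62.2464 kt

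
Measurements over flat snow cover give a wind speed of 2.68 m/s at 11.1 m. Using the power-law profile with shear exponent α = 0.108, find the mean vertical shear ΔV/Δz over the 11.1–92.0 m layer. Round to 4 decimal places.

Power law: V₂ = V₁ · (z₂/z₁)^α = 2.68 × (8.2883)^0.108 = 3.3677 m/s
ΔV/Δz = (3.3677 − 2.68)/(92.0 − 11.1) = 0.6877/80.9000 = 0.00850 m/s/m

0.0085 m/s/m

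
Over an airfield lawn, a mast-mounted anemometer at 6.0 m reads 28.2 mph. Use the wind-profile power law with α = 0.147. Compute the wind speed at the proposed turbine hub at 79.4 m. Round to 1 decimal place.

41.2 mph

Power-law profile: V₂ = V₁ · (z₂/z₁)^α
V₂ = 28.2 × (79.4/6.0)^0.147 = 28.2 × (13.2333)^0.147
    = 28.2 × 1.4618 = 41.2225 mph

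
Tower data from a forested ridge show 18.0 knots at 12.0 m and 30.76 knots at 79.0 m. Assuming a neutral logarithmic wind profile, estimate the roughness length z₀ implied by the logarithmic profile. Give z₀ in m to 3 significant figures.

Log law: V(z) ∝ ln(z/z₀). With r = V₁/V₂ = 18.0/30.76 = 0.58518,
r · ln(z₂/z₀) = ln(z₁/z₀) ⇒ ln z₀ = (ln z₁ − r·ln z₂)/(1 − r)
ln z₀ = (2.48491 − 0.58518×4.36945) / 0.41482 = -0.1735
z₀ = exp(-0.1735) = 0.8407 m

z₀ ≈ 0.841 m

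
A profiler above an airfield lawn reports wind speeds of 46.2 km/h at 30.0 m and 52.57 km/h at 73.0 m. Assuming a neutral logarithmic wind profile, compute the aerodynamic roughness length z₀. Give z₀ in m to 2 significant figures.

z₀ ≈ 0.047 m

Log law: V(z) ∝ ln(z/z₀). With r = V₁/V₂ = 46.2/52.57 = 0.87883,
r · ln(z₂/z₀) = ln(z₁/z₀) ⇒ ln z₀ = (ln z₁ − r·ln z₂)/(1 − r)
ln z₀ = (3.40120 − 0.87883×4.29046) / 0.12117 = -3.0484
z₀ = exp(-3.0484) = 0.04743 m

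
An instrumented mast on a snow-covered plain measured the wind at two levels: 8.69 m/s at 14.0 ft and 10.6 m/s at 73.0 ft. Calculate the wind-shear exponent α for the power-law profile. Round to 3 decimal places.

Power law: V₂/V₁ = (z₂/z₁)^α ⇒ α = ln(V₂/V₁) / ln(z₂/z₁)
α = ln(10.6/8.69) / ln(73.0/14.0) = ln(1.2198) / ln(5.2143)
  = 0.19868 / 1.65140 = 0.12031

α ≈ 0.120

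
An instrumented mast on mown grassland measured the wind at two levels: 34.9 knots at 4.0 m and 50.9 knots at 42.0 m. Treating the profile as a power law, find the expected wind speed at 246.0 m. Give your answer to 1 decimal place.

67.6 knots

First find α: α = ln(V₂/V₁)/ln(z₂/z₁) = ln(50.9/34.9)/ln(42.0/4.0) = 0.37738/2.35138 = 0.1605
Extrapolate from 42.0 m to 246.0 m: V₃ = 50.9 × (246.0/42.0)^0.1605 = 50.9 × 1.3280 = 67.5966 knots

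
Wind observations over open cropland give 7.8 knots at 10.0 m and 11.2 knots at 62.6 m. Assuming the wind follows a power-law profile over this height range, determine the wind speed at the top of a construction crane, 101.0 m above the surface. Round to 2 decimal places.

12.31 knots

First find α: α = ln(V₂/V₁)/ln(z₂/z₁) = ln(11.2/7.8)/ln(62.6/10.0) = 0.36179/1.83418 = 0.1972
Extrapolate from 62.6 m to 101.0 m: V₃ = 11.2 × (101.0/62.6)^0.1972 = 11.2 × 1.0989 = 12.3082 knots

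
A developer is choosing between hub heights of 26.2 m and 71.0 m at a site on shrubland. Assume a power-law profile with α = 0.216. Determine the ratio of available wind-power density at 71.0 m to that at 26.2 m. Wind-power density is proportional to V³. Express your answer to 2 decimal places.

1.91

Speed ratio: V_B/V_A = (z_B/z_A)^α = (71.0/26.2)^0.216 = (2.7099)^0.216 = 1.24028
Power-density ratio: P_B/P_A = (V_B/V_A)³ = (1.24028)³ = 1.90790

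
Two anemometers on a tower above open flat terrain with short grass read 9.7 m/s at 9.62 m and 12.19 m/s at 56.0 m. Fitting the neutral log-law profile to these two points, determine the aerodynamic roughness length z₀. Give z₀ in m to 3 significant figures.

Log law: V(z) ∝ ln(z/z₀). With r = V₁/V₂ = 9.7/12.19 = 0.79573,
r · ln(z₂/z₀) = ln(z₁/z₀) ⇒ ln z₀ = (ln z₁ − r·ln z₂)/(1 − r)
ln z₀ = (2.26384 − 0.79573×4.02535) / 0.20427 = -4.5983
z₀ = exp(-4.5983) = 0.01007 m

z₀ ≈ 0.0101 m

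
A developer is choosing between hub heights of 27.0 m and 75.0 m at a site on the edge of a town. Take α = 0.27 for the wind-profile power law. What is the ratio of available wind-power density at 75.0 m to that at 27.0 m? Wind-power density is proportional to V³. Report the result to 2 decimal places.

Speed ratio: V_B/V_A = (z_B/z_A)^α = (75.0/27.0)^0.27 = (2.7778)^0.27 = 1.31764
Power-density ratio: P_B/P_A = (V_B/V_A)³ = (1.31764)³ = 2.28768

2.29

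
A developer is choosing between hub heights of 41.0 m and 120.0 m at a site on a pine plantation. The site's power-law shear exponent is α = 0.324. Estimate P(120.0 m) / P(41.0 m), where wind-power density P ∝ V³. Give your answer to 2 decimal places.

2.84

Speed ratio: V_B/V_A = (z_B/z_A)^α = (120.0/41.0)^0.324 = (2.9268)^0.324 = 1.41616
Power-density ratio: P_B/P_A = (V_B/V_A)³ = (1.41616)³ = 2.84013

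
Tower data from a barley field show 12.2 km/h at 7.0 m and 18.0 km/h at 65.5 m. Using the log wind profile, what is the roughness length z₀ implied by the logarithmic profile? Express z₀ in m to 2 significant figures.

Log law: V(z) ∝ ln(z/z₀). With r = V₁/V₂ = 12.2/18.0 = 0.67778,
r · ln(z₂/z₀) = ln(z₁/z₀) ⇒ ln z₀ = (ln z₁ − r·ln z₂)/(1 − r)
ln z₀ = (1.94591 − 0.67778×4.18205) / 0.32222 = -2.7577
z₀ = exp(-2.7577) = 0.06344 m

z₀ ≈ 0.063 m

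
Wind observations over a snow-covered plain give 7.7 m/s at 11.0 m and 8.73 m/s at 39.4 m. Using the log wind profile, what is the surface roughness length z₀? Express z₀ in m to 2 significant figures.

Log law: V(z) ∝ ln(z/z₀). With r = V₁/V₂ = 7.7/8.73 = 0.88202,
r · ln(z₂/z₀) = ln(z₁/z₀) ⇒ ln z₀ = (ln z₁ − r·ln z₂)/(1 − r)
ln z₀ = (2.39790 − 0.88202×3.67377) / 0.11798 = -7.1402
z₀ = exp(-7.1402) = 0.0007926 m

z₀ ≈ 0.00079 m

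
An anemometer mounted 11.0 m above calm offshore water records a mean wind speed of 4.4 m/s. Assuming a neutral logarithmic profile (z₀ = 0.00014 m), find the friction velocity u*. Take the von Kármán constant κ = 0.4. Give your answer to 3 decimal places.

Log law: V(z) = (u*/κ) · ln(z/z₀) ⇒ u* = κ · V / ln(z/z₀)
u* = 0.4 × 4.4 / ln(11.0/0.00014) = 0.4 × 4.4 / 11.2718
   = 1.7600 / 11.2718 = 0.1561 m/s

u* ≈ 0.156 m/s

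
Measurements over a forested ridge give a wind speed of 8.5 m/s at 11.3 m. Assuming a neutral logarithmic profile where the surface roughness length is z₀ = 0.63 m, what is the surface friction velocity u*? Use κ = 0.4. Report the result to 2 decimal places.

Log law: V(z) = (u*/κ) · ln(z/z₀) ⇒ u* = κ · V / ln(z/z₀)
u* = 0.4 × 8.5 / ln(11.3/0.63) = 0.4 × 8.5 / 2.8868
   = 3.4000 / 2.8868 = 1.1778 m/s

u* ≈ 1.18 m/s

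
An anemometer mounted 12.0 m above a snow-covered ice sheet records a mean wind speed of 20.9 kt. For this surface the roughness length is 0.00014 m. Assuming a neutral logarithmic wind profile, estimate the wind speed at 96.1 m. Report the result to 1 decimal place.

Log law: V(z) ∝ ln(z/z₀), so V₂/V₁ = ln(z₂/z₀) / ln(z₁/z₀).
ln(96.1/0.00014) = 13.4393, ln(12.0/0.00014) = 11.3588
V₂ = 20.9 × 13.4393/11.3588 = 20.9 × 1.1832 = 24.7281 kt

24.7 kt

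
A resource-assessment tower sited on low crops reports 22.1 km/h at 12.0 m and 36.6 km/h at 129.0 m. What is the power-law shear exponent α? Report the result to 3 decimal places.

Power law: V₂/V₁ = (z₂/z₁)^α ⇒ α = ln(V₂/V₁) / ln(z₂/z₁)
α = ln(36.6/22.1) / ln(129.0/12.0) = ln(1.6561) / ln(10.7500)
  = 0.50447 / 2.37491 = 0.21242

α ≈ 0.212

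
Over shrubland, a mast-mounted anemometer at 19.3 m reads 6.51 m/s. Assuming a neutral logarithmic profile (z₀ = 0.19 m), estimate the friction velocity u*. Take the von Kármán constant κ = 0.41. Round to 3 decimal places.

u* ≈ 0.578 m/s

Log law: V(z) = (u*/κ) · ln(z/z₀) ⇒ u* = κ · V / ln(z/z₀)
u* = 0.41 × 6.51 / ln(19.3/0.19) = 0.41 × 6.51 / 4.6208
   = 2.6691 / 4.6208 = 0.5776 m/s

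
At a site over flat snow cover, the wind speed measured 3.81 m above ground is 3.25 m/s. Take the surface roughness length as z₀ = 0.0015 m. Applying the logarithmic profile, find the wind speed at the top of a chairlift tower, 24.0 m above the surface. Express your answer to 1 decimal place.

4.0 m/s

Log law: V(z) ∝ ln(z/z₀), so V₂/V₁ = ln(z₂/z₀) / ln(z₁/z₀).
ln(24.0/0.0015) = 9.6803, ln(3.81/0.0015) = 7.8399
V₂ = 3.25 × 9.6803/7.8399 = 3.25 × 1.2348 = 4.0129 m/s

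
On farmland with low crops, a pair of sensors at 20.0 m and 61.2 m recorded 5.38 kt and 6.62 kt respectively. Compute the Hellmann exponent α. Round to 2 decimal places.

α ≈ 0.19

Power law: V₂/V₁ = (z₂/z₁)^α ⇒ α = ln(V₂/V₁) / ln(z₂/z₁)
α = ln(6.62/5.38) / ln(61.2/20.0) = ln(1.2305) / ln(3.0600)
  = 0.20741 / 1.11841 = 0.18545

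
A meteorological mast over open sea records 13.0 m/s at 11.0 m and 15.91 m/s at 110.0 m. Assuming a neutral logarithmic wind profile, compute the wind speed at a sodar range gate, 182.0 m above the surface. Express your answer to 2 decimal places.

16.55 m/s

Log law: V ∝ ln(z/z₀). From the pair, with r = V₁/V₂ = 0.81710,
ln z₀ = (ln z₁ − r·ln z₂)/(1 − r) = (2.3979 − 0.81710×4.7005)/0.18290 = -7.8886 → z₀ = 0.0003750 m
V₃ = V₁ · ln(z₃/z₀)/ln(z₁/z₀) = 13.0 × 13.0926/10.2865 = 16.5464 m/s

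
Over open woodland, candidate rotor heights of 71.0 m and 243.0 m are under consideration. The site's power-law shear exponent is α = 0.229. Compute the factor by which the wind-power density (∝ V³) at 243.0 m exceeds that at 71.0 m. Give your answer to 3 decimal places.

Speed ratio: V_B/V_A = (z_B/z_A)^α = (243.0/71.0)^0.229 = (3.4225)^0.229 = 1.32546
Power-density ratio: P_B/P_A = (V_B/V_A)³ = (1.32546)³ = 2.32861

2.329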